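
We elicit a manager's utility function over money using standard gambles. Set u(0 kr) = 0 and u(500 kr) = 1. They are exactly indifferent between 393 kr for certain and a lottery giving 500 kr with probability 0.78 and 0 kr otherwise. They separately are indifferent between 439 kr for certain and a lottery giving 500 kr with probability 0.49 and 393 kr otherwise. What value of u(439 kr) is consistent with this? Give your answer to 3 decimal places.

From the first indifference, u(393 kr) = 0.78·u(500 kr) + 0.22·u(0 kr) = 0.78·1 + 0.22·0 = 0.78.
Then u(439 kr) = 0.49·u(500 kr) + 0.51·u(393 kr) = 0.49·1.00 + 0.51·0.78 = 0.8878.

0.888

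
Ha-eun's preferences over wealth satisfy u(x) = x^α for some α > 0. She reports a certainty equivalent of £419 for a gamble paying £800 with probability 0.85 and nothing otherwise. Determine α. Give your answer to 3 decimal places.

α ≈ 0.251

The lottery's expected utility is 0.85·u(800) + 0.15·u(0) = 0.85·800^α (since u(0) = 0 for α > 0).
Indifference: 419^α = 0.85·800^α, so (419/800)^α = 0.85.
Taking logs: α·ln(419/800) = ln(0.85), so α = -0.162519 / -0.646741 ≈ 0.251.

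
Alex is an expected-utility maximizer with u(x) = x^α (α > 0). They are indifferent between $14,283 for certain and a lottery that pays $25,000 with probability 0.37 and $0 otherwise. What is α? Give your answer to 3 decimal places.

α ≈ 1.776

Since u(0) = 0, the lottery's EU is 0.37·25000^α.
Equating: 14283^α = 0.37·25000^α, i.e. 0.5713^α = 0.37.
Taking logs: α·ln(14283/25000) = ln(0.37), so α = -0.994252 / -0.559806 ≈ 1.776.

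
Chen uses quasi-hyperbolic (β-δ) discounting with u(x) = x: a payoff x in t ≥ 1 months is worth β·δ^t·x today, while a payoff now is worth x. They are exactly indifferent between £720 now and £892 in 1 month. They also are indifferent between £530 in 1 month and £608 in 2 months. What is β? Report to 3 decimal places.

β ≈ 0.926

Both payoffs in the second observation are in the future, so β drops out: δ^1·530 = δ^2·608 ⇒ δ = 530/608 = 0.87171.
Now use the now-vs-future pair: 720 = β·δ·892 gives β = 720/(0.87171·892) ≈ 0.926.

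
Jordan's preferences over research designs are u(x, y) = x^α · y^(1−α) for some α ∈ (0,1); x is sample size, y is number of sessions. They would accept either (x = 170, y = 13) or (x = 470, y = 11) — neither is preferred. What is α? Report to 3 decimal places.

α ≈ 0.141

The Cobb–Douglas utilities coincide, so 170^α·13^(1−α) = 470^α·11^(1−α).
(170/470)^α = (11/13)^(1−α); take logs: α·ln(170/470) = (1−α)·ln(11/13), i.e. α·-1.016934 = (1−α)·-0.167054.
So α/(1−α) = (-0.167054)/(-1.016934) = 0.164272, and α = 0.164272/1.164272 ≈ 0.141.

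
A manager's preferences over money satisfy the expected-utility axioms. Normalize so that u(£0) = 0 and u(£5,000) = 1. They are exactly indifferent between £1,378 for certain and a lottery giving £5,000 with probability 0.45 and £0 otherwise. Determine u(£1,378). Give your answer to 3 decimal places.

By the standard-gamble method, u(£1,378) is just the indifference probability on the best outcome: 0.45.

0.450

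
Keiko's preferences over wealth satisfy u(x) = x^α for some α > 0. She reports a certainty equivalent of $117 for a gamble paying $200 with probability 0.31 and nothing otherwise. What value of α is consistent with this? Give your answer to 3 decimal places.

The lottery's expected utility is 0.31·u(200) + 0.69·u(0) = 0.31·200^α (since u(0) = 0 for α > 0).
Indifference: 117^α = 0.31·200^α, so (117/200)^α = 0.31.
Take logs: α = ln 0.31 / ln(117/200) ≈ 2.18446.

α ≈ 2.184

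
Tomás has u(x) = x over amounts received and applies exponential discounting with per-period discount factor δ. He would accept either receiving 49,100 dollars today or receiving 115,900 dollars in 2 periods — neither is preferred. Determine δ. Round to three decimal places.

δ ≈ 0.651

Equating discounted utilities: u(49100) = δ^2·u(115900) ⇒ δ^2 = u(49100)/u(115900).
With u(x) = x: δ^2 = 49100/115900 = 0.42364.
So δ = 0.42364^(1/2) ≈ 0.651.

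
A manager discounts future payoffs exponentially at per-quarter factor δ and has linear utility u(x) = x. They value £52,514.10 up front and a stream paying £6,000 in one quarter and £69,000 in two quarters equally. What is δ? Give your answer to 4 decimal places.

δ ≈ 0.8300

Present value of the stream is 6000·δ + 69000·δ². Indifference gives 6000δ + 69000δ² = 52514.10.
That is, 69000δ² + 6000δ − 52514.10 = 0, a quadratic in δ.
δ = (−6000 + √(6000² + 4·69000·52514.10)) / (2·69000) = (−6000 + √14529891600.00) / 138000 ≈ 0.8300.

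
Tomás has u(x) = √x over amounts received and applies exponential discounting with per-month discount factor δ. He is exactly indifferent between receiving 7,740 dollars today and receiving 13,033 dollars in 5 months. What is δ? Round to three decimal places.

δ ≈ 0.949

Equating discounted utilities: u(7740) = δ^5·u(13033) ⇒ δ^5 = u(7740)/u(13033).
Since u(x) = √x, δ^5 = √(7740/13033) = 0.77063.
Taking the 5th root: δ = 0.77063^(1/5) ≈ 0.949.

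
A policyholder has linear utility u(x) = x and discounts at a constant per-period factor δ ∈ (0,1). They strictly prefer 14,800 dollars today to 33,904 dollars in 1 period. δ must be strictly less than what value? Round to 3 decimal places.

δ < 0.437

The preference means 14800 > δ·33904.
So δ < 14800/33904 = 0.43653.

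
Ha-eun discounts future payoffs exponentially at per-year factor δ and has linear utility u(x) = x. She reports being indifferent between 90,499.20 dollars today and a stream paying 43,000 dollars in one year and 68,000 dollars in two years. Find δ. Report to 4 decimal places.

Equating present values: 90499.20 = 43000δ + 68000δ².
That is, 68000δ² + 43000δ − 90499.20 = 0, a quadratic in δ.
The positive root is δ = [−43000 + √(43000² + 4·68000·90499.20)] / (2·68000) = (−43000 + 162680.000)/136000 ≈ 0.8800.

δ ≈ 0.8800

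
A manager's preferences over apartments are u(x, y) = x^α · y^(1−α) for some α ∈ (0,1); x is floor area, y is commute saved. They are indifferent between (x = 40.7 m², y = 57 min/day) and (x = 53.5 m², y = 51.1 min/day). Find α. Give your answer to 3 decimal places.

α ≈ 0.286

Set the two utilities equal: 40.7^α·57^(1−α) = 53.5^α·51.1^(1−α).
Taking logs: α·ln 40.7 + (1−α)·ln 57 = α·ln 53.5 + (1−α)·ln 51.1, i.e. α·-0.273454 = (1−α)·-0.109267.
With A = -0.273454 and B = -0.109267: α·A = (1−α)·B, so α = B/(A+B) = -0.109267/-0.382721 ≈ 0.286.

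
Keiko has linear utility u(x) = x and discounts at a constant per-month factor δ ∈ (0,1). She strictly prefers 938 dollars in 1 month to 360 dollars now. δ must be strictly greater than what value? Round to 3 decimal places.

Under u(x) = x this choice says 360 < δ·938.
So δ > 360/938 = 0.38380.

δ > 0.384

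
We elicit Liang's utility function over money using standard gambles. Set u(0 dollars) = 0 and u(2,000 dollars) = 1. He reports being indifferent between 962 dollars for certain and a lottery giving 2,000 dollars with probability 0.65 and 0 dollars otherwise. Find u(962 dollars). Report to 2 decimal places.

By the standard-gamble method, u(962 dollars) is just the indifference probability on the best outcome: 0.65.

0.65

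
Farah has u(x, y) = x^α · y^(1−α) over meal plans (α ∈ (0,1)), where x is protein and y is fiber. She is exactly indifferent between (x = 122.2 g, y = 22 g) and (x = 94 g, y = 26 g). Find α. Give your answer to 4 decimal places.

Set the two utilities equal: 122.2^α·22^(1−α) = 94^α·26^(1−α).
(122.2/94)^α = (26/22)^(1−α); take logs: α·ln(122.2/94) = (1−α)·ln(26/22), i.e. α·0.2623643 = (1−α)·0.1670541.
With A = 0.2623643 and B = 0.1670541: α·A = (1−α)·B, so α = B/(A+B) = 0.1670541/0.4294184 ≈ 0.3890.

α ≈ 0.3890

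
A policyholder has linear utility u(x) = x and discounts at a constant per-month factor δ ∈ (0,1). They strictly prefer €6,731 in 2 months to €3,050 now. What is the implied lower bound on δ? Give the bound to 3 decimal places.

δ > 0.673

The preference means 3050 < δ^2·6731.
Hence δ^2 > 3050/6731 = 0.45313, and x ↦ x^(1/2) is increasing on (0,∞).
δ > (3050/6731)^(1/2) ≈ 0.673.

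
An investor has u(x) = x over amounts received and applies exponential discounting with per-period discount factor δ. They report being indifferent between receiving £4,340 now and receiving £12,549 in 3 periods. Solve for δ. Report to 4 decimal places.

The payoff in 3 periods is discounted by δ^3, so u(4340) = δ^3·u(12549) and δ^3 = u(4340)/u(12549).
With u(x) = x: δ^3 = 4340/12549 = 0.34584.
Taking the cube root: δ = 0.34584^(1/3) ≈ 0.7019.

δ ≈ 0.7019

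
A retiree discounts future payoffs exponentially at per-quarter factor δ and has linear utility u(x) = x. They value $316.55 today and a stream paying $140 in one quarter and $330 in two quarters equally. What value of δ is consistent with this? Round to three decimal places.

The stream is worth 140δ + 330δ² today, so 140δ + 330δ² = 316.55.
So 330δ² + 140δ − 316.55 = 0.
The positive root is δ = [−140 + √(140² + 4·330·316.55)] / (2·330) = (−140 + 661.397)/660 ≈ 0.790.

δ ≈ 0.790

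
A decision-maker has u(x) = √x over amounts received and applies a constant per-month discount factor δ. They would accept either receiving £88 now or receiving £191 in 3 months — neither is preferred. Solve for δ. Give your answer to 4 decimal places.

δ ≈ 0.8788

The payoff in 3 months is discounted by δ^3, so u(88) = δ^3·u(191) and δ^3 = u(88)/u(191).
With u(x) = √x: δ^3 = √88/√191 = √(88/191) = 0.67877.
So δ = 0.67877^(1/3) ≈ 0.8788.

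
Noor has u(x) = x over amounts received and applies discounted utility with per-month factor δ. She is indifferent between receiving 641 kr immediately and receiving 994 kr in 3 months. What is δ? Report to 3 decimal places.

Indifference means u(641) = δ^3 · u(994), so δ^3 = u(641)/u(994).
With u(x) = x: δ^3 = 641/994 = 0.64487.
So δ = 0.64487^(1/3) ≈ 0.864.

δ ≈ 0.864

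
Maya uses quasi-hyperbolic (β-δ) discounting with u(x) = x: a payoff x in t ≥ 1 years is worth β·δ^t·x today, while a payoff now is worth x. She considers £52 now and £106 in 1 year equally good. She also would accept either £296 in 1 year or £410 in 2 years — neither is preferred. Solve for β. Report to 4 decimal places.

From the later pair, β·δ^1·296 = β·δ^2·410; dividing through, δ = 296/410 = 0.72195.
Now use the now-vs-future pair: 52 = β·δ·106 gives β = 52/(0.72195·106) ≈ 0.6795.

β ≈ 0.6795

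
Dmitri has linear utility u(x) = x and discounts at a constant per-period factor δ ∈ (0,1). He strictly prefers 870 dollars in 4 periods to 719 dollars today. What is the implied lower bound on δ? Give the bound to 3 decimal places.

Under u(x) = x this choice says 719 < δ^4·870.
Dividing by 870: δ^4 > 0.82644. Both sides are positive, so the 4th root keeps the direction.
δ > (719/870)^(1/4) ≈ 0.953.

δ > 0.953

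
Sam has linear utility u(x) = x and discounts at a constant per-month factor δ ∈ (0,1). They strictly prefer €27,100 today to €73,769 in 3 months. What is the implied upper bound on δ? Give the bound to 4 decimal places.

δ < 0.7162

The preference means 27100 > δ^3·73769.
So δ^3 < 27100/73769 = 0.36736; taking the cube root of both positive sides preserves the inequality.
δ < 0.36736^(1/3) = 0.7162.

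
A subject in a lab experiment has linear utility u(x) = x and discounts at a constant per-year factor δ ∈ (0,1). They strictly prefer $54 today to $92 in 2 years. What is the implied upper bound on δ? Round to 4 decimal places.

The preference means 54 > δ^2·92.
Dividing by 92: δ^2 < 0.58696. Both sides are positive, so the square root keeps the direction.
δ < 0.58696^(1/2) = 0.7661.

δ < 0.7661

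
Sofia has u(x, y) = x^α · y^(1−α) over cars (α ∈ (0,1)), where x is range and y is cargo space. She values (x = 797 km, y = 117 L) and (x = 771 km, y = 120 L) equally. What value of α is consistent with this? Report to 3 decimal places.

The Cobb–Douglas utilities coincide, so 797^α·117^(1−α) = 771^α·120^(1−α).
(797/771)^α = (120/117)^(1−α); take logs: α·ln(797/771) = (1−α)·ln(120/117), i.e. α·0.033166 = (1−α)·0.025318.
With A = 0.033166 and B = 0.025318: α·A = (1−α)·B, so α = B/(A+B) = 0.025318/0.058484 ≈ 0.433.

α ≈ 0.433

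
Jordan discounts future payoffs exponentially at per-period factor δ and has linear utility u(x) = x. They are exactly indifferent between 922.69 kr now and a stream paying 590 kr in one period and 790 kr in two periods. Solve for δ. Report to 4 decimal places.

Present value of the stream is 590·δ + 790·δ². Indifference gives 590δ + 790δ² = 922.69.
That is, 790δ² + 590δ − 922.69 = 0, a quadratic in δ.
By the quadratic formula (taking the positive root), δ = (−590 + √3263800.40) / 1580 ≈ 0.7700.

δ ≈ 0.7700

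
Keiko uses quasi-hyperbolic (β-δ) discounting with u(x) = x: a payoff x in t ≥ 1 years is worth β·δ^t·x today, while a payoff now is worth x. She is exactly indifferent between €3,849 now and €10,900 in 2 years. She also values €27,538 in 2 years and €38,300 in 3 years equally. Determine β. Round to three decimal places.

β ≈ 0.683

The second indifference involves only future payoffs, so β cancels: β·δ^2·27538 = β·δ^3·38300, giving δ = 27538/38300 = 0.71901.
The first indifference: 3849 = β·δ^2·10900, so β = 3849/(δ^2·10900) = 3849/(0.51697·10900) ≈ 0.683.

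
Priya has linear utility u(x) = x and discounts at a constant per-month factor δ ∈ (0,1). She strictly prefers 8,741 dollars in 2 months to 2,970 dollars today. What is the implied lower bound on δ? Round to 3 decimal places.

The preference means 2970 < δ^2·8741.
Dividing by 8741: δ^2 > 0.33978. Both sides are positive, so the square root keeps the direction.
δ > 0.33978^(1/2) = 0.583.

δ > 0.583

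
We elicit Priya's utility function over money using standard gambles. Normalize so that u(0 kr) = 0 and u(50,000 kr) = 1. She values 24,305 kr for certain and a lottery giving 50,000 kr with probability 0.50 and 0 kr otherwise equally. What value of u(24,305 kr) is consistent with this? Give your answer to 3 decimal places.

By the standard-gamble method, u(24,305 kr) is just the indifference probability on the best outcome: 0.50.

0.500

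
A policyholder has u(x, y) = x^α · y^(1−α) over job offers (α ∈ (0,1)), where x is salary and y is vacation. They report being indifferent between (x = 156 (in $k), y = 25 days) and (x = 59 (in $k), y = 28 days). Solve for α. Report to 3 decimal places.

α ≈ 0.104

Indifference: 156^α · 25^(1−α) = 59^α · 28^(1−α).
(156/59)^α = (28/25)^(1−α); take logs: α·ln(156/59) = (1−α)·ln(28/25), i.e. α·0.972319 = (1−α)·0.113329.
With A = 0.972319 and B = 0.113329: α·A = (1−α)·B, so α = B/(A+B) = 0.113329/1.085648 ≈ 0.104.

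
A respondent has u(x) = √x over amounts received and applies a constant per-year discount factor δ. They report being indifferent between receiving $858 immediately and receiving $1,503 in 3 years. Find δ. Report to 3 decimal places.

The payoff in 3 years is discounted by δ^3, so u(858) = δ^3·u(1503) and δ^3 = u(858)/u(1503).
Since u(x) = √x, δ^3 = √(858/1503) = 0.75555.
Taking the cube root: δ = 0.75555^(1/3) ≈ 0.911.

δ ≈ 0.911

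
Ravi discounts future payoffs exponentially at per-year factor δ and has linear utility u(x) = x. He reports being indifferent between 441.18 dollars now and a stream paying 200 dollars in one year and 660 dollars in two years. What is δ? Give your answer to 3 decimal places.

The stream is worth 200δ + 660δ² today, so 200δ + 660δ² = 441.18.
That is, 660δ² + 200δ − 441.18 = 0, a quadratic in δ.
δ = (−200 + √(200² + 4·660·441.18)) / (2·660) = (−200 + √1204715.20) / 1320 ≈ 0.680.

δ ≈ 0.680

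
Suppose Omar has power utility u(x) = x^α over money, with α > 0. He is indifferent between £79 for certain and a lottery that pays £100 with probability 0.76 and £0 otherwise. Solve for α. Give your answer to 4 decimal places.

EU(lottery) = 0.76·100^α + 0.24·0 = 0.76·100^α.
Equating: 79^α = 0.76·100^α, i.e. 0.7900^α = 0.76.
Taking logs: α·ln(79/100) = ln(0.76), so α = -0.2744368 / -0.2357223 ≈ 1.1642.

α ≈ 1.1642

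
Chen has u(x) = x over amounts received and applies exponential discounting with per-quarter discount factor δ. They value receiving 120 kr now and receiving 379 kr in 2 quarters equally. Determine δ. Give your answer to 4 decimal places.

δ ≈ 0.5627

Equating discounted utilities: u(120) = δ^2·u(379) ⇒ δ^2 = u(120)/u(379).
With u(x) = x: δ^2 = 120/379 = 0.31662.
Hence δ = (0.31662)^(1/2) = 0.562692.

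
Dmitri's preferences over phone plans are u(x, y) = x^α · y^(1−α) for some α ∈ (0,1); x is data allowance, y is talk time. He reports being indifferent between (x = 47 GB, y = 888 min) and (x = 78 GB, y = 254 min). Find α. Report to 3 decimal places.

The Cobb–Douglas utilities coincide, so 47^α·888^(1−α) = 78^α·254^(1−α).
Rearrange to (47/78)^α = (254/888)^(1−α) and take logs: α·-0.506561 = (1−α)·-1.251637.
So α/(1−α) = (-1.251637)/(-0.506561) = 2.470851, and α = 2.470851/3.470851 ≈ 0.712.

α ≈ 0.712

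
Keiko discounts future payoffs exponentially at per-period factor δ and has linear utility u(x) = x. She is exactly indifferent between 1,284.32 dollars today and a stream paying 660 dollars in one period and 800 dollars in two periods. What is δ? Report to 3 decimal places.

δ ≈ 0.920

Present value of the stream is 660·δ + 800·δ². Indifference gives 660δ + 800δ² = 1284.32.
So 800δ² + 660δ − 1284.32 = 0.
The positive root is δ = [−660 + √(660² + 4·800·1284.32)] / (2·800) = (−660 + 2132.000)/1600 ≈ 0.920.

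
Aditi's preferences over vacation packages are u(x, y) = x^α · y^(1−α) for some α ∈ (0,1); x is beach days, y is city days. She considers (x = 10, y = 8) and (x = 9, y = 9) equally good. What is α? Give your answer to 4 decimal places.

α ≈ 0.5278

Set the two utilities equal: 10^α·8^(1−α) = 9^α·9^(1−α).
Taking logs: α·ln 10 + (1−α)·ln 8 = α·ln 9 + (1−α)·ln 9, i.e. α·0.1053605 = (1−α)·0.1177830.
Thus α·(0.2231435) = 0.1177830, so α = 0.1177830/0.2231435 ≈ 0.5278.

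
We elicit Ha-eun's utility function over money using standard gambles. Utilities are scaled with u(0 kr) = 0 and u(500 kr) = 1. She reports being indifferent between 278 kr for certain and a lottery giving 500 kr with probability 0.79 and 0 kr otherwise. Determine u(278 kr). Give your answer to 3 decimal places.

The indifference gives u(278 kr) = 0.79·u(500 kr) + 0.21·u(0 kr) = 0.79·1 + 0.21·0 = 0.79.

0.790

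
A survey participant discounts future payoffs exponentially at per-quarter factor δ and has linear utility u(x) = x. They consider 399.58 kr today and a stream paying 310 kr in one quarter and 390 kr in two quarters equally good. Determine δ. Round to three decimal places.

δ ≈ 0.690

Equating present values: 399.58 = 310δ + 390δ².
Rearranged: 390δ² + 310δ − 399.58 = 0.
δ = (−310 + √(310² + 4·390·399.58)) / (2·390) = (−310 + √719444.80) / 780 ≈ 0.690.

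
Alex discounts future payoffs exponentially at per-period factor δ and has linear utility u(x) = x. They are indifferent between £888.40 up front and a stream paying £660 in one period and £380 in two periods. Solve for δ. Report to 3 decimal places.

Present value of the stream is 660·δ + 380·δ². Indifference gives 660δ + 380δ² = 888.40.
So 380δ² + 660δ − 888.40 = 0.
By the quadratic formula (taking the positive root), δ = (−660 + √1785968.00) / 760 ≈ 0.890.

δ ≈ 0.890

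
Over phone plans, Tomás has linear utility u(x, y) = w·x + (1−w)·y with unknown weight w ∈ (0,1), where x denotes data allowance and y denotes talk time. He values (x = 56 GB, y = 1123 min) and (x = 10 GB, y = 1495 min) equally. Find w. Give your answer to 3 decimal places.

u(56,1123) = u(10,1495) means w·56 + (1−w)·1123 = w·10 + (1−w)·1495.
Collecting terms: w·46 = (1−w)·372.
So w/(1−w) = 372/46 = 8.0870, giving w = 372/(46+372) = 0.890.

w = 0.890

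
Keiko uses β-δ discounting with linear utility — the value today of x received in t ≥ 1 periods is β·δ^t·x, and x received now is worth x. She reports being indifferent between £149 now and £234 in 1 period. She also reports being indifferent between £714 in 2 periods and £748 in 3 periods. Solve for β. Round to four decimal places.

β ≈ 0.6671

Both payoffs in the second observation are in the future, so β drops out: δ^2·714 = δ^3·748 ⇒ δ = 714/748 = 0.95455.
Substituting δ into 149 = β·δ·234: β = 149/(223.364) ≈ 0.6671.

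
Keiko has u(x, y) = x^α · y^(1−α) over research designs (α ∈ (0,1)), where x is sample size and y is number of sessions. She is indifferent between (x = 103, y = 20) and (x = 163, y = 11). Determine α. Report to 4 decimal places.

Set the two utilities equal: 103^α·20^(1−α) = 163^α·11^(1−α).
Taking logs: α·ln 103 + (1−α)·ln 20 = α·ln 163 + (1−α)·ln 11, i.e. α·-0.4590212 = (1−α)·-0.5978370.
Thus α·(-1.0568582) = -0.5978370, so α = -0.5978370/-1.0568582 ≈ 0.5657.

α ≈ 0.5657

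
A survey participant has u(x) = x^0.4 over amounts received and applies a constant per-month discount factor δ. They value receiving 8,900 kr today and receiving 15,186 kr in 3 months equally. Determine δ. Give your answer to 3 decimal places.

The payoff in 3 months is discounted by δ^3, so u(8900) = δ^3·u(15186) and δ^3 = u(8900)/u(15186).
With u(x) = x^0.4: δ^3 = 8900^0.4/15186^0.4 = (8900/15186)^0.4 = 0.80757.
So δ = 0.80757^(1/3) ≈ 0.931.

δ ≈ 0.931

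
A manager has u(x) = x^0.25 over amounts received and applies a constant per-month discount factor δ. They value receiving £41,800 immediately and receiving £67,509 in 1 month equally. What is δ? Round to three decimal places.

Equating discounted utilities: u(41800) = δ·u(67509) ⇒ δ = u(41800)/u(67509).
With u(x) = x^0.25: δ = 41800^0.25/67509^0.25 = (41800/67509)^0.25 = 0.88706.

δ ≈ 0.887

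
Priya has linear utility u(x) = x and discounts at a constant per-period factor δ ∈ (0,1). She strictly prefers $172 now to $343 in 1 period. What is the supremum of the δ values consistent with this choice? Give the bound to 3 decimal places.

The preference means 172 > δ·343.
So δ < 172/343 = 0.50146.

δ < 0.501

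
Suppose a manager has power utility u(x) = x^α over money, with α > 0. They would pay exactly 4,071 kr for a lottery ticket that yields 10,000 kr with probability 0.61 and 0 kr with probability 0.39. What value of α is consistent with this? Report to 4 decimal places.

The lottery's expected utility is 0.61·u(10000) + 0.39·u(0) = 0.61·10000^α (since u(0) = 0 for α > 0).
Indifference: 4071^α = 0.61·10000^α, so (4071/10000)^α = 0.61.
Taking logs: α·ln(4071/10000) = ln(0.61), so α = -0.4942963 / -0.8986964 ≈ 0.5500.

α ≈ 0.5500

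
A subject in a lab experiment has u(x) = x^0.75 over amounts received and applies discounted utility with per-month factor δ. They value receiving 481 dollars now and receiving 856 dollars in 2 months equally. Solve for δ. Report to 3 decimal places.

δ ≈ 0.806

The payoff in 2 months is discounted by δ^2, so u(481) = δ^2·u(856) and δ^2 = u(481)/u(856).
With u(x) = x^0.75: δ^2 = 481^0.75/856^0.75 = (481/856)^0.75 = 0.64901.
Hence δ = (0.64901)^(1/2) = 0.80561.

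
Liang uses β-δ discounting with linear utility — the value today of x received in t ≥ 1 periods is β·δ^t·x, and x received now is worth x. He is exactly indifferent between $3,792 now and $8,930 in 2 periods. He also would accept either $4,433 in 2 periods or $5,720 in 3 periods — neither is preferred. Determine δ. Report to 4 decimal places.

From the later pair, β·δ^2·4433 = β·δ^3·5720; dividing through, δ = 4433/5720 = 0.77500.

δ ≈ 0.7750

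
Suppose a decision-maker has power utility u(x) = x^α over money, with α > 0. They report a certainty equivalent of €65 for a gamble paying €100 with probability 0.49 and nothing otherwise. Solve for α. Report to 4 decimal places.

The lottery's expected utility is 0.49·u(100) + 0.51·u(0) = 0.49·100^α (since u(0) = 0 for α > 0).
Equating: 65^α = 0.49·100^α, i.e. 0.6500^α = 0.49.
Take logs: α = ln 0.49 / ln(65/100) ≈ 1.655938.

α ≈ 1.6559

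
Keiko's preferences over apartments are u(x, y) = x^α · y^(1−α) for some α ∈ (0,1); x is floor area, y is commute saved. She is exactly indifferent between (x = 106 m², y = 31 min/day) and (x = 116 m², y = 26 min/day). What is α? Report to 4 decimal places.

The Cobb–Douglas utilities coincide, so 106^α·31^(1−α) = 116^α·26^(1−α).
Taking logs: α·ln 106 + (1−α)·ln 31 = α·ln 116 + (1−α)·ln 26, i.e. α·-0.0901511 = (1−α)·-0.1758907.
Thus α·(-0.2660418) = -0.1758907, so α = -0.1758907/-0.2660418 ≈ 0.6611.

α ≈ 0.6611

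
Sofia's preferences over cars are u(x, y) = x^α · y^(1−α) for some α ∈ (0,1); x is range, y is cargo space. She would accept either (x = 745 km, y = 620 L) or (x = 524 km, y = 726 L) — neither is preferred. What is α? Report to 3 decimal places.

α ≈ 0.310

Indifference: 745^α · 620^(1−α) = 524^α · 726^(1−α).
Rearrange to (745/524)^α = (726/620)^(1−α) and take logs: α·0.351893 = (1−α)·0.157831.
With A = 0.351893 and B = 0.157831: α·A = (1−α)·B, so α = B/(A+B) = 0.157831/0.509724 ≈ 0.310.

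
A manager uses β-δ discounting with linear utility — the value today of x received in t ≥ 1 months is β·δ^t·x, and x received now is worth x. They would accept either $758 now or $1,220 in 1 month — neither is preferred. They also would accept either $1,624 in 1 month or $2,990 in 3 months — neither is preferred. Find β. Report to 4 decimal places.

β ≈ 0.8430

From the later pair, β·δ^1·1624 = β·δ^3·2990; dividing through, δ^2 = 1624/2990 = 0.54314, so δ = 0.73698.
The first indifference: 758 = β·δ·1220, so β = 758/(δ·1220) = 758/(0.73698·1220) ≈ 0.8430.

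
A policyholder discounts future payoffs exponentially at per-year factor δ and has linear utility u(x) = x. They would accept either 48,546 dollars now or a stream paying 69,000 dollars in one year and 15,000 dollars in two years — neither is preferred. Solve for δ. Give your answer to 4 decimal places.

δ ≈ 0.6200

Present value of the stream is 69000·δ + 15000·δ². Indifference gives 69000δ + 15000δ² = 48546.
That is, 15000δ² + 69000δ − 48546 = 0, a quadratic in δ.
By the quadratic formula (taking the positive root), δ = (−69000 + √7673760000.00) / 30000 ≈ 0.6200.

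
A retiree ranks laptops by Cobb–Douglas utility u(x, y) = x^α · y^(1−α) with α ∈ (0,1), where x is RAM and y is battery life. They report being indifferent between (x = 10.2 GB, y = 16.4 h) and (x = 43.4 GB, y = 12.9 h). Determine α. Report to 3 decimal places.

α ≈ 0.142

Indifference: 10.2^α · 16.4^(1−α) = 43.4^α · 12.9^(1−α).
Rearrange to (10.2/43.4)^α = (12.9/16.4)^(1−α) and take logs: α·-1.448072 = (1−α)·-0.240054.
So α/(1−α) = (-0.240054)/(-1.448072) = 0.165775, and α = 0.165775/1.165775 ≈ 0.142.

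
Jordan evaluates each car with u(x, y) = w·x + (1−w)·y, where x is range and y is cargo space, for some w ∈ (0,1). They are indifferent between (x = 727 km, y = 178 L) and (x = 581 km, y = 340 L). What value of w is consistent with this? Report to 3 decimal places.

u(727,178) = u(581,340) means w·727 + (1−w)·178 = w·581 + (1−w)·340.
Rearranging, 146·w − 162·(1−w) = 0.
So w/(1−w) = 162/146 = 1.1096, giving w = 162/(146+162) = 0.526.

w = 0.526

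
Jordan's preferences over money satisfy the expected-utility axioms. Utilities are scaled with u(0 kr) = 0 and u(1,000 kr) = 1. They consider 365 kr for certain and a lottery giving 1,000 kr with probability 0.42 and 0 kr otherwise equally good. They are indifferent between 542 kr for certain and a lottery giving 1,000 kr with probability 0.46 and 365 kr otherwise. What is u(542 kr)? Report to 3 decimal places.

The first gamble pins u(365 kr): it must equal 0.42·1 + 0.58·0 = 0.42.
Chaining: u(542 kr) = 0.46·1.00 + 0.54·0.42 = 0.6868.

0.687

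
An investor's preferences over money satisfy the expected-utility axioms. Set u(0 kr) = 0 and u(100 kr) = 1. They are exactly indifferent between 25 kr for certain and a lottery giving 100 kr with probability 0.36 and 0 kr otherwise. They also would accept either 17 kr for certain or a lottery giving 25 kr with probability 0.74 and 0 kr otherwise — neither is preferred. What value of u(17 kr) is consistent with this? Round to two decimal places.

The first gamble pins u(25 kr): it must equal 0.36·1 + 0.64·0 = 0.36.
Chaining: u(17 kr) = 0.74·0.36 + 0.26·0.00 = 0.2664.

0.27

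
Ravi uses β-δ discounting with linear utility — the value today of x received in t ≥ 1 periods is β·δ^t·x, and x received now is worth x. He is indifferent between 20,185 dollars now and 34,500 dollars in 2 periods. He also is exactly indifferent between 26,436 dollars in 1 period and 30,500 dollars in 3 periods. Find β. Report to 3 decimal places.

From the later pair, β·δ^1·26436 = β·δ^3·30500; dividing through, δ^2 = 26436/30500 = 0.86675, so δ = 0.93100.
Now use the now-vs-future pair: 20185 = β·δ^2·34500 gives β = 20185/(0.86675·34500) ≈ 0.675.

β ≈ 0.675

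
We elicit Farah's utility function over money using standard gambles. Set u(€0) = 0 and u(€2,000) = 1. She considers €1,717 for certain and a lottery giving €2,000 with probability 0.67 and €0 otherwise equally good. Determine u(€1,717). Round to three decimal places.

0.670

The indifference gives u(€1,717) = 0.67·u(€2,000) + 0.33·u(€0) = 0.67·1 + 0.33·0 = 0.67.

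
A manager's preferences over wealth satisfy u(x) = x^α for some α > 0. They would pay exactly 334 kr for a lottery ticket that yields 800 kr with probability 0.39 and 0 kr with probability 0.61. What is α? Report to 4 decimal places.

EU(lottery) = 0.39·800^α + 0.61·0 = 0.39·800^α.
Equating: 334^α = 0.39·800^α, i.e. 0.4175^α = 0.39.
Taking logs: α·ln(334/800) = ln(0.39), so α = -0.9416085 / -0.8734707 ≈ 1.0780.

α ≈ 1.0780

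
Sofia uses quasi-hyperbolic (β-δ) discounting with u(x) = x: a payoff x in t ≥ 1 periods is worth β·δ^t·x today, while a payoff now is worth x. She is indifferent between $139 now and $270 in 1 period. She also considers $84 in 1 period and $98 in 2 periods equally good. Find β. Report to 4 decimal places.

β ≈ 0.6006

Both payoffs in the second observation are in the future, so β drops out: δ^1·84 = δ^2·98 ⇒ δ = 84/98 = 0.85714.
Now use the now-vs-future pair: 139 = β·δ·270 gives β = 139/(0.85714·270) ≈ 0.6006.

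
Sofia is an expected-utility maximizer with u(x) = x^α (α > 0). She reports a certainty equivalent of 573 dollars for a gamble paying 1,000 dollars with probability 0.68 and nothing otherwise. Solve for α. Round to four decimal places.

α ≈ 0.6926

Since u(0) = 0, the lottery's EU is 0.68·1000^α.
Setting u(573) equal to that: 573^α = 0.68·1000^α ⇒ (573/1000)^α = 0.68.
Take logs: α = ln 0.68 / ln(573/1000) ≈ 0.692554.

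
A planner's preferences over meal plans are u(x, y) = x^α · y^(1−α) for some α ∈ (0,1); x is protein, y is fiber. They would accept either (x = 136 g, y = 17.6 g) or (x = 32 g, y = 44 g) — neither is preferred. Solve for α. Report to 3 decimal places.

α ≈ 0.388

Indifference: 136^α · 17.6^(1−α) = 32^α · 44^(1−α).
Rearrange to (136/32)^α = (44/17.6)^(1−α) and take logs: α·1.446919 = (1−α)·0.916291.
Thus α·(2.363210) = 0.916291, so α = 0.916291/2.363210 ≈ 0.388.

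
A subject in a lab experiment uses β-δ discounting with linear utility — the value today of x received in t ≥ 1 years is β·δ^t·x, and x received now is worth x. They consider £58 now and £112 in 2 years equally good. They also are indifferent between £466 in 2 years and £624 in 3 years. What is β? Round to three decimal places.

Both payoffs in the second observation are in the future, so β drops out: δ^2·466 = δ^3·624 ⇒ δ = 466/624 = 0.74679.
The first indifference: 58 = β·δ^2·112, so β = 58/(δ^2·112) = 58/(0.55770·112) ≈ 0.929.

β ≈ 0.929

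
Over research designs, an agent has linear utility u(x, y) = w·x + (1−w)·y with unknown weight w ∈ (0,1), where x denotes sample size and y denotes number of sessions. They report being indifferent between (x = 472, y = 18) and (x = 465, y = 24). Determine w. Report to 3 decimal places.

w = 0.462

u(472,18) = u(465,24) means w·472 + (1−w)·18 = w·465 + (1−w)·24.
w·(472−465) = (1−w)·(24−18), i.e. w·7 = (1−w)·6.
Hence w = 6/(7+6) = 6/13 = 0.462.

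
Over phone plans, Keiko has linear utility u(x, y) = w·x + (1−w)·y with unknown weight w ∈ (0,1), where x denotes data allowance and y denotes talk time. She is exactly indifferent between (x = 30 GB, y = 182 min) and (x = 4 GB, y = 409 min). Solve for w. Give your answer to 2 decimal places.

Indifference: w·30 + (1−w)·182 = w·4 + (1−w)·409.
Rearranging, 26·w − 227·(1−w) = 0.
Hence w = 227/(26+227) = 227/253 = 0.90.

w = 0.90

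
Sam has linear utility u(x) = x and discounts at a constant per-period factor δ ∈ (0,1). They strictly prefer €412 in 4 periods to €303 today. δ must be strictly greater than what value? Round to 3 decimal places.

Under u(x) = x this choice says 303 < δ^4·412.
Hence δ^4 > 303/412 = 0.73544, and x ↦ x^(1/4) is increasing on (0,∞).
δ > (303/412)^(1/4) ≈ 0.926.

δ > 0.926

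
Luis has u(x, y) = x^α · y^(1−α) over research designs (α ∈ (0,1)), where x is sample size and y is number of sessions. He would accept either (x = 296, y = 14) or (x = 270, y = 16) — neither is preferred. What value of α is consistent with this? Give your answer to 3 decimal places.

Set the two utilities equal: 296^α·14^(1−α) = 270^α·16^(1−α).
(296/270)^α = (16/14)^(1−α); take logs: α·ln(296/270) = (1−α)·ln(16/14), i.e. α·0.091937 = (1−α)·0.133531.
So α/(1−α) = (0.133531)/(0.091937) = 1.452419, and α = 1.452419/2.452419 ≈ 0.592.

α ≈ 0.592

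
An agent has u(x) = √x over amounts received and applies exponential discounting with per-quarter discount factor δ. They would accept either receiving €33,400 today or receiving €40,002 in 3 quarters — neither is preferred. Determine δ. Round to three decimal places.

δ ≈ 0.970

Equating discounted utilities: u(33400) = δ^3·u(40002) ⇒ δ^3 = u(33400)/u(40002).
Since u(x) = √x, δ^3 = √(33400/40002) = 0.91376.
Hence δ = (0.91376)^(1/3) = 0.97039.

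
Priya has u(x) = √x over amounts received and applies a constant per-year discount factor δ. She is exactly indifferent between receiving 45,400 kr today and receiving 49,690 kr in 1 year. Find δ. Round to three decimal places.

Equating discounted utilities: u(45400) = δ·u(49690) ⇒ δ = u(45400)/u(49690).
With u(x) = √x: δ = √45400/√49690 = √(45400/49690) = 0.95586.

δ ≈ 0.956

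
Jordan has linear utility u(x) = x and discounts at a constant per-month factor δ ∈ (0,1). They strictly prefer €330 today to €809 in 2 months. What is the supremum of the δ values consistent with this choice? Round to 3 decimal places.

Under u(x) = x this choice says 330 > δ^2·809.
Hence δ^2 < 330/809 = 0.40791, and x ↦ x^(1/2) is increasing on (0,∞).
δ < (330/809)^(1/2) ≈ 0.639.

δ < 0.639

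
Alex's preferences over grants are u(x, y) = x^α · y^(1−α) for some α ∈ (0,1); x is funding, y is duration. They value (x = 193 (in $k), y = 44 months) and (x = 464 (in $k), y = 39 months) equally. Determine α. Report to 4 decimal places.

α ≈ 0.1209

The Cobb–Douglas utilities coincide, so 193^α·44^(1−α) = 464^α·39^(1−α).
Taking logs: α·ln 193 + (1−α)·ln 44 = α·ln 464 + (1−α)·ln 39, i.e. α·-0.8771944 = (1−α)·-0.1206280.
With A = -0.8771944 and B = -0.1206280: α·A = (1−α)·B, so α = B/(A+B) = -0.1206280/-0.9978224 ≈ 0.1209.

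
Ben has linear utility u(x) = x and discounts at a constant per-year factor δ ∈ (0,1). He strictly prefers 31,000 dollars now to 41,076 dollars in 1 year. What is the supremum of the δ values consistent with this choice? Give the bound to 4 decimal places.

δ < 0.7547

Under u(x) = x this choice says 31000 > δ·41076.
So δ < 31000/41076 = 0.75470.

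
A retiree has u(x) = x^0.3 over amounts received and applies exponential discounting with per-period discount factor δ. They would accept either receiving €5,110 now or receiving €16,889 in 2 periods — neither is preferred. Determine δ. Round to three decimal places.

δ ≈ 0.836

Equating discounted utilities: u(5110) = δ^2·u(16889) ⇒ δ^2 = u(5110)/u(16889).
Since u(x) = x^0.3, δ^2 = (5110/16889)^0.3 = 0.30256^0.3 = 0.69863.
Taking the square root: δ = 0.69863^(1/2) ≈ 0.836.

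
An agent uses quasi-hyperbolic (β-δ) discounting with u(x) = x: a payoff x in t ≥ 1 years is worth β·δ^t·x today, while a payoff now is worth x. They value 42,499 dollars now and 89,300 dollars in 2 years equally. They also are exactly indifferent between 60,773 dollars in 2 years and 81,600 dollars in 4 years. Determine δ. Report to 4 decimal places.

δ ≈ 0.8630

From the later pair, β·δ^2·60773 = β·δ^4·81600; dividing through, δ^2 = 60773/81600 = 0.74477, so δ = 0.86300.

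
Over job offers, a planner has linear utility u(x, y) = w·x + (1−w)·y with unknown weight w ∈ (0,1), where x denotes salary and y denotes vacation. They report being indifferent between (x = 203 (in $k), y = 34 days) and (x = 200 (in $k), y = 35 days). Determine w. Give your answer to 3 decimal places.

w = 0.250

u(203,34) = u(200,35) means w·203 + (1−w)·34 = w·200 + (1−w)·35.
w·(203−200) = (1−w)·(35−34), i.e. w·3 = (1−w)·1.
So w/(1−w) = 1/3 = 0.3333, giving w = 1/(3+1) = 0.250.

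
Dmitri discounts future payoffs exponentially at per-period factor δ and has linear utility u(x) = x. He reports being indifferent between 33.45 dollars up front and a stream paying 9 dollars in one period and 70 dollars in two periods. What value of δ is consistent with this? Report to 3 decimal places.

Equating present values: 33.45 = 9δ + 70δ².
That is, 70δ² + 9δ − 33.45 = 0, a quadratic in δ.
δ = (−9 + √(9² + 4·70·33.45)) / (2·70) = (−9 + √9447.00) / 140 ≈ 0.630.

δ ≈ 0.630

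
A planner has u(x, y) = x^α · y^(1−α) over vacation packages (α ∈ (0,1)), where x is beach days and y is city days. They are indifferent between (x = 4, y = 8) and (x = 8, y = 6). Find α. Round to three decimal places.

α ≈ 0.293

Set the two utilities equal: 4^α·8^(1−α) = 8^α·6^(1−α).
(4/8)^α = (6/8)^(1−α); take logs: α·ln(4/8) = (1−α)·ln(6/8), i.e. α·-0.693147 = (1−α)·-0.287682.
So α/(1−α) = (-0.287682)/(-0.693147) = 0.415038, and α = 0.415038/1.415038 ≈ 0.293.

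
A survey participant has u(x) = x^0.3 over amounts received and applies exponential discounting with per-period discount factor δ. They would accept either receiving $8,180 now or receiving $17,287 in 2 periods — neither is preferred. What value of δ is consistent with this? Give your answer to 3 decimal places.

The payoff in 2 periods is discounted by δ^2, so u(8180) = δ^2·u(17287) and δ^2 = u(8180)/u(17287).
Since u(x) = x^0.3, δ^2 = (8180/17287)^0.3 = 0.47319^0.3 = 0.79893.
Hence δ = (0.79893)^(1/2) = 0.89383.

δ ≈ 0.894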